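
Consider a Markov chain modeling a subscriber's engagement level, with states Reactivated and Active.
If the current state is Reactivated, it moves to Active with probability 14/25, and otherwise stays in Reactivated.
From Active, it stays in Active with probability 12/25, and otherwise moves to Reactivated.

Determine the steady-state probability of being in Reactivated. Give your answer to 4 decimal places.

Let the stationary distribution be π with π = πP and π_1 + π_2 = 1.
π_1 = 0.44·π_1 + 0.52·π_2
Solving with the normalization constraint gives π = (0.4815, 0.5185).
So the stationary probability of Reactivated is 0.4815.

0.4815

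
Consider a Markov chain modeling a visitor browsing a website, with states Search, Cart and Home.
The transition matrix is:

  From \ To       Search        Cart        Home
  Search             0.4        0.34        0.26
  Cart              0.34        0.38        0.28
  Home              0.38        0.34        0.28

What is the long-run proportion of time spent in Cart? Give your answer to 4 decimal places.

Let the stationary distribution be π with π = πP and π_1 + π_2 + π_3 = 1.
π_1 = 0.4·π_1 + 0.34·π_2 + 0.38·π_3
π_2 = 0.34·π_1 + 0.38·π_2 + 0.34·π_3
Solving with the normalization constraint gives π = (0.3733, 0.3542, 0.2725).
So the stationary probability of Cart is 0.3542.

0.3542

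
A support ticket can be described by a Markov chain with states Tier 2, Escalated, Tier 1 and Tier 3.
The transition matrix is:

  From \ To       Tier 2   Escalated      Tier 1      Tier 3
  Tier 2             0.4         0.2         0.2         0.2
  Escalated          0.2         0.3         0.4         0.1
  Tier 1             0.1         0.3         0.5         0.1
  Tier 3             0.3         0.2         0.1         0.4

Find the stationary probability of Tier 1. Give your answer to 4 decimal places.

0.3347

Let the stationary distribution be π with π = πP and π_1 + π_2 + π_3 + π_4 = 1.
π_1 = 0.4·π_1 + 0.2·π_2 + 0.1·π_3 + 0.3·π_4
π_2 = 0.2·π_1 + 0.3·π_2 + 0.3·π_3 + 0.2·π_4
π_3 = 0.2·π_1 + 0.4·π_2 + 0.5·π_3 + 0.1·π_4
Solving with the normalization constraint gives π = (0.2301, 0.2594, 0.3347, 0.1757).
So the stationary probability of Tier 1 is 0.3347.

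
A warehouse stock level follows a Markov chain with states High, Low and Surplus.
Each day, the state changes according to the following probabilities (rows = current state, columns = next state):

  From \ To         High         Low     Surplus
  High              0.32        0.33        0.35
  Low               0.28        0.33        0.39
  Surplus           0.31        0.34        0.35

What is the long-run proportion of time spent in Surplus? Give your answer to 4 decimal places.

Let the stationary distribution be π with π = πP and π_1 + π_2 + π_3 = 1.
π_1 = 0.32·π_1 + 0.28·π_2 + 0.31·π_3
π_2 = 0.33·π_1 + 0.33·π_2 + 0.34·π_3
Solving with the normalization constraint gives π = (0.3030, 0.3336, 0.3633).
So the stationary probability of Surplus is 0.3633.

0.3633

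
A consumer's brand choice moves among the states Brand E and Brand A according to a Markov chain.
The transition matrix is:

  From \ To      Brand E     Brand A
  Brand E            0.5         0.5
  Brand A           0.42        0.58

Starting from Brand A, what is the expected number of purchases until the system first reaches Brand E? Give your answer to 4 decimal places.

2.3810

Let t(s) be the expected number of purchases to first reach Brand E from state s, with t(Brand E) = 0. Conditioning on the first purchase:
t(Brand A) = 1 + 0.58·t(Brand A)
Solving: t(Brand A) = 2.3810.
Expected purchases from Brand A to Brand E: 2.3810.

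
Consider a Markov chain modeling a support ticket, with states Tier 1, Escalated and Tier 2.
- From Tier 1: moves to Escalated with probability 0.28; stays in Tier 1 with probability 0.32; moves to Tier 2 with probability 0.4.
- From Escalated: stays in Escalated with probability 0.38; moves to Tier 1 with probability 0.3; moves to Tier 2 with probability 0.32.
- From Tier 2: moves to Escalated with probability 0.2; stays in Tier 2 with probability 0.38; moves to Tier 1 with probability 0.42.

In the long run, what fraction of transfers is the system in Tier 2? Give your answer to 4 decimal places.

0.3703

Let the stationary distribution be π with π = πP and π_1 + π_2 + π_3 = 1.
π_1 = 0.32·π_1 + 0.3·π_2 + 0.42·π_3
π_2 = 0.28·π_1 + 0.38·π_2 + 0.2·π_3
Solving with the normalization constraint gives π = (0.3515, 0.2782, 0.3703).
So the stationary probability of Tier 2 is 0.3703.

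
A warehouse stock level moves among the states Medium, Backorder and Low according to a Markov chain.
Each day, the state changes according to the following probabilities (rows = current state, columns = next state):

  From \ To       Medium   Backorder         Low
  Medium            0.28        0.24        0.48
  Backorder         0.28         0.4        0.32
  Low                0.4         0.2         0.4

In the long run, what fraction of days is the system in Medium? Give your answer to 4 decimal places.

0.3286

Let the stationary distribution be π with π = πP and π_1 + π_2 + π_3 = 1.
π_1 = 0.28·π_1 + 0.28·π_2 + 0.4·π_3
π_2 = 0.24·π_1 + 0.4·π_2 + 0.2·π_3
Solving with the normalization constraint gives π = (0.3286, 0.2664, 0.4050).
So the stationary probability of Medium is 0.3286.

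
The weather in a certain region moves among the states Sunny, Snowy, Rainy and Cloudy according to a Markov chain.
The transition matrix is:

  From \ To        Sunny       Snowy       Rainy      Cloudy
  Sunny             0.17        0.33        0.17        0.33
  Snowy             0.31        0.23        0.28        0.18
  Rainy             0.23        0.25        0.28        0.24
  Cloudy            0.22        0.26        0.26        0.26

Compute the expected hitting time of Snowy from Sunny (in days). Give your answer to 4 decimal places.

Let t(s) be the expected number of days to first reach Snowy from state s, with t(Snowy) = 0. Conditioning on the first day:
t(Sunny) = 1 + 0.17·t(Sunny) + 0.17·t(Rainy) + 0.33·t(Cloudy)
t(Rainy) = 1 + 0.23·t(Sunny) + 0.28·t(Rainy) + 0.24·t(Cloudy)
t(Cloudy) = 1 + 0.22·t(Sunny) + 0.26·t(Rainy) + 0.26·t(Cloudy)
Solving: t(Sunny) = 3.4237, t(Rainy) = 3.7064, t(Cloudy) = 3.6714.
Expected days from Sunny to Snowy: 3.4237.

3.4237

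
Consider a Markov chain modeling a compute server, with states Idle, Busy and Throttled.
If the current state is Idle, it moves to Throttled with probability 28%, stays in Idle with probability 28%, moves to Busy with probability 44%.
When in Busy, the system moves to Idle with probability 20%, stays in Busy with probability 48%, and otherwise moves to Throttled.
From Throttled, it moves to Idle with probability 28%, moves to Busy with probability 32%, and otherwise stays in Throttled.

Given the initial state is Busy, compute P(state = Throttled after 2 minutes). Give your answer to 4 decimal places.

0.3376

Sum over the intermediate state after 1 minute:
P = P(Busy→Idle)·P(Idle→Throttled) + P(Busy→Busy)·P(Busy→Throttled) + P(Busy→Throttled)·P(Throttled→Throttled)
  = 0.2×0.28 + 0.48×0.32 + 0.32×0.4
  = 0.0560 + 0.1536 + 0.1280 = 0.3376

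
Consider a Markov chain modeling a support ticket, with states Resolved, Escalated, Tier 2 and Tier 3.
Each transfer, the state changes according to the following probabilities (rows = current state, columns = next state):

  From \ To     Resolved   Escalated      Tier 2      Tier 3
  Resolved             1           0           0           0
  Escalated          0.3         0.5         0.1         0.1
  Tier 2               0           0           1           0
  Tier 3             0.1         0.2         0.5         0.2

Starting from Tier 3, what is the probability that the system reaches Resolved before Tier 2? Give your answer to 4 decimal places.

Let h(s) be the probability of absorption at Resolved starting from transient state s. Then h(Resolved) = 1 and h(Tier 2) = 0. By first-step analysis:
h(Escalated) = 0.3·1 + 0.5·h(Escalated) + 0.1·0 + 0.1·h(Tier 3)
h(Tier 3) = 0.1·1 + 0.2·h(Escalated) + 0.5·0 + 0.2·h(Tier 3)
Solving: h(Escalated) = 0.6579, h(Tier 3) = 0.2895.
Starting from Tier 3, the probability is 0.2895.

0.2895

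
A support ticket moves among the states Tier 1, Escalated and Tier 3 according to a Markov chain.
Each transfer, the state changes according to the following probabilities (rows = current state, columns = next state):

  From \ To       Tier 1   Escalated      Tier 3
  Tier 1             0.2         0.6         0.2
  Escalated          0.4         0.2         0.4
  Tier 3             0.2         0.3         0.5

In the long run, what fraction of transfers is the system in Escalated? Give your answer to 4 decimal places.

Let the stationary distribution be π with π = πP and π_1 + π_2 + π_3 = 1.
π_1 = 0.2·π_1 + 0.4·π_2 + 0.2·π_3
π_2 = 0.6·π_1 + 0.2·π_2 + 0.3·π_3
Solving with the normalization constraint gives π = (0.2692, 0.3462, 0.3846).
So the stationary probability of Escalated is 0.3462.

0.3462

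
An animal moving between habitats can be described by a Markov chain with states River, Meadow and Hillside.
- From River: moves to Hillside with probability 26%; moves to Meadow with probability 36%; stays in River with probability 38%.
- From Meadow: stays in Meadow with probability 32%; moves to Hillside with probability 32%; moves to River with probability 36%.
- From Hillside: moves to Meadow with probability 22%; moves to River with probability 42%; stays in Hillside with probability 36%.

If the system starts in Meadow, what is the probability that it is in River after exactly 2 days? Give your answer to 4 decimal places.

Sum over the intermediate state after 1 day:
P = P(Meadow→River)·P(River→River) + P(Meadow→Meadow)·P(Meadow→River) + P(Meadow→Hillside)·P(Hillside→River)
  = 0.36×0.38 + 0.32×0.36 + 0.32×0.42
  = 0.1368 + 0.1152 + 0.1344 = 0.3864

0.3864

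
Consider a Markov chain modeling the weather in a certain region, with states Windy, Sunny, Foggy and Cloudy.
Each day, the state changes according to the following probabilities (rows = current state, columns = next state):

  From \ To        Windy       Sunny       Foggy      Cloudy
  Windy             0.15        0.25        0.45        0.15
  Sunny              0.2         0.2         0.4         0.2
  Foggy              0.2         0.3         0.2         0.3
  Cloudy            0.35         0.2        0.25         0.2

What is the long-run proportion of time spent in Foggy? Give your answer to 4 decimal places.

Let the stationary distribution be π with π = πP and π_1 + π_2 + π_3 + π_4 = 1.
π_1 = 0.15·π_1 + 0.2·π_2 + 0.2·π_3 + 0.35·π_4
π_2 = 0.25·π_1 + 0.2·π_2 + 0.3·π_3 + 0.2·π_4
π_3 = 0.45·π_1 + 0.4·π_2 + 0.2·π_3 + 0.25·π_4
Solving with the normalization constraint gives π = (0.2220, 0.2426, 0.3150, 0.2204).
So the stationary probability of Foggy is 0.3150.

0.3150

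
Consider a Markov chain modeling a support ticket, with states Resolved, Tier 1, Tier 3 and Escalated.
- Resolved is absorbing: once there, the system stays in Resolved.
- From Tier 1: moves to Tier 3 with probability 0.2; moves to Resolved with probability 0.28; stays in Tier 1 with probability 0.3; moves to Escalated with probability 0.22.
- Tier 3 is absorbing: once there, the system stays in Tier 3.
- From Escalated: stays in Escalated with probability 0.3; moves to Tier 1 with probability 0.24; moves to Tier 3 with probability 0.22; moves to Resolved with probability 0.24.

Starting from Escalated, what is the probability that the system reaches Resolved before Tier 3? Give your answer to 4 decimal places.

0.5380

Let h(s) be the probability of absorption at Resolved starting from transient state s. Then h(Resolved) = 1 and h(Tier 3) = 0. By first-step analysis:
h(Tier 1) = 0.28·1 + 0.3·h(Tier 1) + 0.2·0 + 0.22·h(Escalated)
h(Escalated) = 0.24·1 + 0.24·h(Tier 1) + 0.22·0 + 0.3·h(Escalated)
Solving: h(Tier 1) = 0.5691, h(Escalated) = 0.5380.
Starting from Escalated, the probability is 0.5380.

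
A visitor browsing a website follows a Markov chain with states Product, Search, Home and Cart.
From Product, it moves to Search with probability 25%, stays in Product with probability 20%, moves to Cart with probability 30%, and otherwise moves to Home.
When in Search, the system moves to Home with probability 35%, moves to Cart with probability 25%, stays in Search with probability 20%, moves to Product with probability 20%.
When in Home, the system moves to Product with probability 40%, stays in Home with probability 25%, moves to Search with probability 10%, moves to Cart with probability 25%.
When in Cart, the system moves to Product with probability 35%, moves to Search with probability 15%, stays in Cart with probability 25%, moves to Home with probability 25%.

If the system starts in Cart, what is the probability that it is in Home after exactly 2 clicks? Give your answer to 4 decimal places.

0.2650

Propagate the distribution vector 2 clicks from Cart.
After 0 clicks: (0.0000, 0.0000, 0.0000, 1.0000)
After 1 click: (0.3500, 0.1500, 0.2500, 0.2500)
After 2 clicks: (0.2875, 0.1800, 0.2650, 0.2675)
P(in Home after 2 clicks) = 0.2650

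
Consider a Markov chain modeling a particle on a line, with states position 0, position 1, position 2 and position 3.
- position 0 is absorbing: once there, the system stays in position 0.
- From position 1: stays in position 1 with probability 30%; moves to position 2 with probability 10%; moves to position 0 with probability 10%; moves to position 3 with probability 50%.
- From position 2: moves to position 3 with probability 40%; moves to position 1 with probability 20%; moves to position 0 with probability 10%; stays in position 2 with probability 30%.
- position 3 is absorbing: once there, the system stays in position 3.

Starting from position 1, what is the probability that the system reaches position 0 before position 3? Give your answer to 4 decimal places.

0.1702

Let h(s) be the probability of absorption at position 0 starting from transient state s. Then h(position 0) = 1 and h(position 3) = 0. By first-step analysis:
h(position 1) = 0.1·1 + 0.3·h(position 1) + 0.1·h(position 2) + 0.5·0
h(position 2) = 0.1·1 + 0.2·h(position 1) + 0.3·h(position 2) + 0.4·0
Solving: h(position 1) = 0.1702, h(position 2) = 0.1915.
Starting from position 1, the probability is 0.1702.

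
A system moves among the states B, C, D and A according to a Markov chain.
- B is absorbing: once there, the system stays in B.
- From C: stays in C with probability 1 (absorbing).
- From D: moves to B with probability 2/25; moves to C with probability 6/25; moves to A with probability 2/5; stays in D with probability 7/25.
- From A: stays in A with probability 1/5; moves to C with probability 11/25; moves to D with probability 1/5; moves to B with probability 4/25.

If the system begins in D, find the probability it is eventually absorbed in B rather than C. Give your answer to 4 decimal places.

0.2581

Let h(s) be the probability of absorption at B starting from transient state s. Then h(B) = 1 and h(C) = 0. By first-step analysis:
h(D) = 0.08·1 + 0.24·0 + 0.28·h(D) + 0.4·h(A)
h(A) = 0.16·1 + 0.44·0 + 0.2·h(D) + 0.2·h(A)
Solving: h(D) = 0.2581, h(A) = 0.2645.
Starting from D, the probability is 0.2581.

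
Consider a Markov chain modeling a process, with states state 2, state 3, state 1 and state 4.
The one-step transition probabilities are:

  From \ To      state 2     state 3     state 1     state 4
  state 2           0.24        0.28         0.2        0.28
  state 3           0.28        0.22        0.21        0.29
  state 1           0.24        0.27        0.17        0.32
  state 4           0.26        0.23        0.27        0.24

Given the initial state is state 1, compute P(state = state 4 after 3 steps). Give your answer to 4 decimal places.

0.2802

Propagate the distribution vector 3 steps from state 1.
After 0 steps: (0.0000, 0.0000, 1.0000, 0.0000)
After 1 step: (0.2400, 0.2700, 0.1700, 0.3200)
After 2 steps: (0.2572, 0.2461, 0.2200, 0.2767)
After 3 steps: (0.2554, 0.2492, 0.2152, 0.2802)
P(in state 4 after 3 steps) = 0.2802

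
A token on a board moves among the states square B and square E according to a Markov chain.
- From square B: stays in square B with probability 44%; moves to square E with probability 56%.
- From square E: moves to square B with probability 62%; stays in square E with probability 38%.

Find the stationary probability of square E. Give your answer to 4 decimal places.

0.4746

Let the stationary distribution be π with π = πP and π_1 + π_2 = 1.
π_1 = 0.44·π_1 + 0.62·π_2
Solving with the normalization constraint gives π = (0.5254, 0.4746).
So the stationary probability of square E is 0.4746.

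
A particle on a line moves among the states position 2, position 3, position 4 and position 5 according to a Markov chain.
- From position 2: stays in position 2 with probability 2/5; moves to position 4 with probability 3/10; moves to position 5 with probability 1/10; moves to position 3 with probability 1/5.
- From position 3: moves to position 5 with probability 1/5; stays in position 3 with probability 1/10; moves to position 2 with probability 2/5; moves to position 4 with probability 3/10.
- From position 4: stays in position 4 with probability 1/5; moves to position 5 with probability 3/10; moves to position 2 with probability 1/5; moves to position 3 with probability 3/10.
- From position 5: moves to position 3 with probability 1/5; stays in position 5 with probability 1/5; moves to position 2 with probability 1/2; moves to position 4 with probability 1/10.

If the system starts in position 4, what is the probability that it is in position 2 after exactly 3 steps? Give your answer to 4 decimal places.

0.3760

Propagate the distribution vector 3 steps from position 4.
After 0 steps: (0.0000, 0.0000, 1.0000, 0.0000)
After 1 step: (0.2000, 0.3000, 0.2000, 0.3000)
After 2 steps: (0.3900, 0.1900, 0.2200, 0.2000)
After 3 steps: (0.3760, 0.2030, 0.2380, 0.1830)
P(in position 2 after 3 steps) = 0.3760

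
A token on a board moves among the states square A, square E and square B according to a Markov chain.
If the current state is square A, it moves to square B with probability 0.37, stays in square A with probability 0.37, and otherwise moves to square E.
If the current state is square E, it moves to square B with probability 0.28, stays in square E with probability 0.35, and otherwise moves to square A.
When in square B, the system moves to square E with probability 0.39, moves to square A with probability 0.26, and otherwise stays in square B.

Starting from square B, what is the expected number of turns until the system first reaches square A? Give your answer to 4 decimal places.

Let t(s) be the expected number of turns to first reach square A from state s, with t(square A) = 0. Conditioning on the first turn:
t(square E) = 1 + 0.35·t(square E) + 0.28·t(square B)
t(square B) = 1 + 0.39·t(square E) + 0.35·t(square B)
Solving: t(square E) = 2.9684, t(square B) = 3.3195.
Expected turns from square B to square A: 3.3195.

3.3195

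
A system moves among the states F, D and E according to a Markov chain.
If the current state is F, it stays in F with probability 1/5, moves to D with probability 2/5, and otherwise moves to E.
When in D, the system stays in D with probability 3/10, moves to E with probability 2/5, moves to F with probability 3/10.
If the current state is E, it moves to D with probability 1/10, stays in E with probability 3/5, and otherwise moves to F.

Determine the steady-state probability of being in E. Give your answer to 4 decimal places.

Let the stationary distribution be π with π = πP and π_1 + π_2 + π_3 = 1.
π_1 = 0.2·π_1 + 0.3·π_2 + 0.3·π_3
π_2 = 0.4·π_1 + 0.3·π_2 + 0.1·π_3
Solving with the normalization constraint gives π = (0.2727, 0.2273, 0.5000).
So the stationary probability of E is 0.5000.

0.5000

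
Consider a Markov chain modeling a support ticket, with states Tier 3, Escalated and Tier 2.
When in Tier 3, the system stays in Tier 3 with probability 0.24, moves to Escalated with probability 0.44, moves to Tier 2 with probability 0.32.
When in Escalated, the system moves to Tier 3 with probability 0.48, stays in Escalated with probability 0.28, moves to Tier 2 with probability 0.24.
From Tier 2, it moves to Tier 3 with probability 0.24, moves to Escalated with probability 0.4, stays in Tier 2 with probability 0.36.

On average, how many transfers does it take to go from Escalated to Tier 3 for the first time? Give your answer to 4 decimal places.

2.4123

Let t(s) be the expected number of transfers to first reach Tier 3 from state s, with t(Tier 3) = 0. Conditioning on the first transfer:
t(Escalated) = 1 + 0.28·t(Escalated) + 0.24·t(Tier 2)
t(Tier 2) = 1 + 0.4·t(Escalated) + 0.36·t(Tier 2)
Solving: t(Escalated) = 2.4123, t(Tier 2) = 3.0702.
Expected transfers from Escalated to Tier 3: 2.4123.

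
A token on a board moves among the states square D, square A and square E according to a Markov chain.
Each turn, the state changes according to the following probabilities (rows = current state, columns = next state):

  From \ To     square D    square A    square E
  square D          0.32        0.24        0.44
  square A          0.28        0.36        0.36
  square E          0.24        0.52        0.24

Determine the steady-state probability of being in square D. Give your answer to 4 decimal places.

0.2774

Let the stationary distribution be π with π = πP and π_1 + π_2 + π_3 = 1.
π_1 = 0.32·π_1 + 0.28·π_2 + 0.24·π_3
π_2 = 0.24·π_1 + 0.36·π_2 + 0.52·π_3
Solving with the normalization constraint gives π = (0.2774, 0.3813, 0.3412).
So the stationary probability of square D is 0.2774.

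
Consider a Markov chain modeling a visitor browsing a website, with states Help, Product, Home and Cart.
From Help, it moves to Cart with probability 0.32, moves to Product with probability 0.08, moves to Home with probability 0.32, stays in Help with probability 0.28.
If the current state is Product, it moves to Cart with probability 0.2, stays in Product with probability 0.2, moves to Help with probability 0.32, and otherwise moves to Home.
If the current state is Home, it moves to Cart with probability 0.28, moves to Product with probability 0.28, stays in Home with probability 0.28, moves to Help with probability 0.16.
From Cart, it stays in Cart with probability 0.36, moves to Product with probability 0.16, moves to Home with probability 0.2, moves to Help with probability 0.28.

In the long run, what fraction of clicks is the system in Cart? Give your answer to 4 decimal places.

Let the stationary distribution be π with π = πP and π_1 + π_2 + π_3 + π_4 = 1.
π_1 = 0.28·π_1 + 0.32·π_2 + 0.16·π_3 + 0.28·π_4
π_2 = 0.08·π_1 + 0.2·π_2 + 0.28·π_3 + 0.16·π_4
π_3 = 0.32·π_1 + 0.28·π_2 + 0.28·π_3 + 0.2·π_4
Solving with the normalization constraint gives π = (0.2552, 0.1787, 0.2662, 0.2999).
So the stationary probability of Cart is 0.2999.

0.2999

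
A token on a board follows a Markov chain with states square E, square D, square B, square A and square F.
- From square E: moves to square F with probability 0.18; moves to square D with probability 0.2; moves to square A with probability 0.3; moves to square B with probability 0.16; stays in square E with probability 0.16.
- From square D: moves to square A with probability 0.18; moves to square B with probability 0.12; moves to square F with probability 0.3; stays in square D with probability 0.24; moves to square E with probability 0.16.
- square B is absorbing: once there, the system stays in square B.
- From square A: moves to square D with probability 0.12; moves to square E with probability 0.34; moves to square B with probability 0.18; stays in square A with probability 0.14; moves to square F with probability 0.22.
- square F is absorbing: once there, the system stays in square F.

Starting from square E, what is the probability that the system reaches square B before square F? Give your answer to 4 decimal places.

0.4257

Let h(s) be the probability of absorption at square B starting from transient state s. Then h(square B) = 1 and h(square F) = 0. By first-step analysis:
h(square E) = 0.16·h(square E) + 0.2·h(square D) + 0.16·1 + 0.3·h(square A) + 0.18·0
h(square D) = 0.16·h(square E) + 0.24·h(square D) + 0.12·1 + 0.18·h(square A) + 0.3·0
h(square A) = 0.34·h(square E) + 0.12·h(square D) + 0.18·1 + 0.14·h(square A) + 0.22·0
Solving: h(square E) = 0.4257, h(square D) = 0.3485, h(square A) = 0.4262.
Starting from square E, the probability is 0.4257.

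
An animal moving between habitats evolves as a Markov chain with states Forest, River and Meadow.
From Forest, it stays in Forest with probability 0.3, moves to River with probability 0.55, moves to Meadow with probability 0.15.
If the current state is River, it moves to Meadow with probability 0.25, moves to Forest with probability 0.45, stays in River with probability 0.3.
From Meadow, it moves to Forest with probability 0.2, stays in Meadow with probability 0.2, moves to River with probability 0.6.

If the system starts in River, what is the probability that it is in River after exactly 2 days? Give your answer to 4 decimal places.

0.4875

Sum over the intermediate state after 1 day:
P = P(River→Forest)·P(Forest→River) + P(River→River)·P(River→River) + P(River→Meadow)·P(Meadow→River)
  = 0.45×0.55 + 0.3×0.3 + 0.25×0.6
  = 0.2475 + 0.0900 + 0.1500 = 0.4875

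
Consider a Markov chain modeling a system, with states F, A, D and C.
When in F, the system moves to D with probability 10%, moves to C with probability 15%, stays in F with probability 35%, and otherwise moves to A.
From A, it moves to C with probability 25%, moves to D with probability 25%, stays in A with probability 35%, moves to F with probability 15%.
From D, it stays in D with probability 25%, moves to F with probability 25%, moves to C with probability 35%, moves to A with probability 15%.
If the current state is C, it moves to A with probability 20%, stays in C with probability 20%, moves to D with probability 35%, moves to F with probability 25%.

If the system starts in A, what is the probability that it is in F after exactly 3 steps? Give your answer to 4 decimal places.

Propagate the distribution vector 3 steps from A.
After 0 steps: (0.0000, 1.0000, 0.0000, 0.0000)
After 1 step: (0.1500, 0.3500, 0.2500, 0.2500)
After 2 steps: (0.2300, 0.2700, 0.2525, 0.2475)
After 3 steps: (0.2460, 0.2739, 0.2403, 0.2399)
P(in F after 3 steps) = 0.2460

0.2460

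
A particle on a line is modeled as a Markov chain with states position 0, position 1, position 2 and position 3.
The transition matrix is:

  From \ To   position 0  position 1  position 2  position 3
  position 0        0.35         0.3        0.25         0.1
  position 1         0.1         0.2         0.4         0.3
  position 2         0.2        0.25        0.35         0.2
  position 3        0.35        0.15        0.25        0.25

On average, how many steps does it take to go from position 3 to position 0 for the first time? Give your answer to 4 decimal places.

3.9070

Let t(s) be the expected number of steps to first reach position 0 from state s, with t(position 0) = 0. Conditioning on the first step:
t(position 1) = 1 + 0.2·t(position 1) + 0.4·t(position 2) + 0.3·t(position 3)
t(position 2) = 1 + 0.25·t(position 1) + 0.35·t(position 2) + 0.2·t(position 3)
t(position 3) = 1 + 0.15·t(position 1) + 0.25·t(position 2) + 0.25·t(position 3)
Solving: t(position 1) = 5.0581, t(position 2) = 4.6860, t(position 3) = 3.9070.
Expected steps from position 3 to position 0: 3.9070.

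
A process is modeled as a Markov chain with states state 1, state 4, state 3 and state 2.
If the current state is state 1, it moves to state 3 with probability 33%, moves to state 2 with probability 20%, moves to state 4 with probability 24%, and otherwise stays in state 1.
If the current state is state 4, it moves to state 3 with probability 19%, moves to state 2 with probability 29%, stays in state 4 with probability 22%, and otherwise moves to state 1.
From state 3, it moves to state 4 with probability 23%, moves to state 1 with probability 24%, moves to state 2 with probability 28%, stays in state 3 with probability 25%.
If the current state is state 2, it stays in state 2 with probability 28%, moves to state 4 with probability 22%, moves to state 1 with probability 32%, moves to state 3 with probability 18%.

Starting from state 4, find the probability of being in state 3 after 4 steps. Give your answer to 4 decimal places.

0.2398

Propagate the distribution vector 4 steps from state 4.
After 0 steps: (0.0000, 1.0000, 0.0000, 0.0000)
After 1 step: (0.3000, 0.2200, 0.1900, 0.2900)
After 2 steps: (0.2734, 0.2279, 0.2405, 0.2582)
After 3 steps: (0.2716, 0.2279, 0.2401, 0.2604)
After 4 steps: (0.2718, 0.2278, 0.2398, 0.2606)
P(in state 3 after 4 steps) = 0.2398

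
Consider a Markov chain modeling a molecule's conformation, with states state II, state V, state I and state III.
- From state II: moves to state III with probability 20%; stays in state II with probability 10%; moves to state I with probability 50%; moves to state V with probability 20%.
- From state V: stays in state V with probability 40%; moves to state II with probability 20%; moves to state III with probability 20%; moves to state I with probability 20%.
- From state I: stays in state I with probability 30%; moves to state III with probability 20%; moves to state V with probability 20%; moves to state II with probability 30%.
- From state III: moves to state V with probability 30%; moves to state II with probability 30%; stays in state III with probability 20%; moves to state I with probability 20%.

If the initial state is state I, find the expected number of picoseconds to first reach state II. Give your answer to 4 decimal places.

3.6697

Let t(s) be the expected number of picoseconds to first reach state II from state s, with t(state II) = 0. Conditioning on the first picosecond:
t(state V) = 1 + 0.4·t(state V) + 0.2·t(state I) + 0.2·t(state III)
t(state I) = 1 + 0.2·t(state V) + 0.3·t(state I) + 0.2·t(state III)
t(state III) = 1 + 0.3·t(state V) + 0.2·t(state I) + 0.2·t(state III)
Solving: t(state V) = 4.1284, t(state I) = 3.6697, t(state III) = 3.7156.
Expected picoseconds from state I to state II: 3.6697.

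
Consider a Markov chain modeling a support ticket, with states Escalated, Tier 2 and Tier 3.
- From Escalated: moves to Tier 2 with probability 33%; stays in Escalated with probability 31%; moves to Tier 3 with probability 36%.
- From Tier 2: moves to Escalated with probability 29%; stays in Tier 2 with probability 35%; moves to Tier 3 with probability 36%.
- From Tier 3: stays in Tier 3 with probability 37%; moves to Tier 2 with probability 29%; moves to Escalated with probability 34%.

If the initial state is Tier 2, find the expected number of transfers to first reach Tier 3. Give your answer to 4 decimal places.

Let t(s) be the expected number of transfers to first reach Tier 3 from state s, with t(Tier 3) = 0. Conditioning on the first transfer:
t(Escalated) = 1 + 0.31·t(Escalated) + 0.33·t(Tier 2)
t(Tier 2) = 1 + 0.29·t(Escalated) + 0.35·t(Tier 2)
Solving: t(Escalated) = 2.7778, t(Tier 2) = 2.7778.
Expected transfers from Tier 2 to Tier 3: 2.7778.

2.7778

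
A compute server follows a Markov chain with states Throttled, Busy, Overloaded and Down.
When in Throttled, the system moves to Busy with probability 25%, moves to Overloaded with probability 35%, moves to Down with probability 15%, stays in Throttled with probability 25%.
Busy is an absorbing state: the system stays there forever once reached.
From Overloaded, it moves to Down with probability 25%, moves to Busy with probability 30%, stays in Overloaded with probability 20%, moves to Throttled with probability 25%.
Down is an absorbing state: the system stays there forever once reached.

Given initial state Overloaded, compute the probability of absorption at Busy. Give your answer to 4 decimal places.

Let h(s) be the probability of absorption at Busy starting from transient state s. Then h(Busy) = 1 and h(Down) = 0. By first-step analysis:
h(Throttled) = 0.25·h(Throttled) + 0.25·1 + 0.35·h(Overloaded) + 0.15·0
h(Overloaded) = 0.25·h(Throttled) + 0.3·1 + 0.2·h(Overloaded) + 0.25·0
Solving: h(Throttled) = 0.5951, h(Overloaded) = 0.5610.
Starting from Overloaded, the probability is 0.5610.

0.5610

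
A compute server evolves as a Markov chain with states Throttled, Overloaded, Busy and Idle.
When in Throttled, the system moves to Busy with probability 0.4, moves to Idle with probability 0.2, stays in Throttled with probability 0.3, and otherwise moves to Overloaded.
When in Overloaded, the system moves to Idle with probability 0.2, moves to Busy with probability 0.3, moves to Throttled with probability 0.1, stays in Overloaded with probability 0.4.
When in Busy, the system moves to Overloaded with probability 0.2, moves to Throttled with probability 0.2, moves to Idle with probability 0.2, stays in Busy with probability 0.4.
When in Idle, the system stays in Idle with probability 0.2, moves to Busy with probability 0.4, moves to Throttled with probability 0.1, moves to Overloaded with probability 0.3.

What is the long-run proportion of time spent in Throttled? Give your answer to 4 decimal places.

Let the stationary distribution be π with π = πP and π_1 + π_2 + π_3 + π_4 = 1.
π_1 = 0.3·π_1 + 0.1·π_2 + 0.2·π_3 + 0.1·π_4
π_2 = 0.1·π_1 + 0.4·π_2 + 0.2·π_3 + 0.3·π_4
π_3 = 0.4·π_1 + 0.3·π_2 + 0.4·π_3 + 0.4·π_4
Solving with the normalization constraint gives π = (0.1718, 0.2535, 0.3746, 0.2000).
So the stationary probability of Throttled is 0.1718.

0.1718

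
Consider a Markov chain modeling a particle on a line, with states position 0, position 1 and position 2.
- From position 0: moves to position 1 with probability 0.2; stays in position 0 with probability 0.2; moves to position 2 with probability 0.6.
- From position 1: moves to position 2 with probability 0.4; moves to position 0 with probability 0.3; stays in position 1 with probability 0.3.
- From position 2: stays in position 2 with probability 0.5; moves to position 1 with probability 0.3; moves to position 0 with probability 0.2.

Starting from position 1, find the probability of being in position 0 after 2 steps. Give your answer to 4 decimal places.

0.2300

Sum over the intermediate state after 1 step:
P = P(position 1→position 0)·P(position 0→position 0) + P(position 1→position 1)·P(position 1→position 0) + P(position 1→position 2)·P(position 2→position 0)
  = 0.3×0.2 + 0.3×0.3 + 0.4×0.2
  = 0.0600 + 0.0900 + 0.0800 = 0.2300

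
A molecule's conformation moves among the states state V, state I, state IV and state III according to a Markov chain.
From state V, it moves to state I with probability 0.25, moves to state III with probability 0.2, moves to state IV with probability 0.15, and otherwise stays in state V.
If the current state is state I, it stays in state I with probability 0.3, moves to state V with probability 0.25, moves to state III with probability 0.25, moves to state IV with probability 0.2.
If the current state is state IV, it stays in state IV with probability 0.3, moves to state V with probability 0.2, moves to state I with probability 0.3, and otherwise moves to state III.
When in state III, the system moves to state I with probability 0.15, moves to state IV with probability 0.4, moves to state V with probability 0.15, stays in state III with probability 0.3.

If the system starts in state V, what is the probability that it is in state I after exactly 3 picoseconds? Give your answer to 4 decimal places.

0.2510

Propagate the distribution vector 3 picoseconds from state V.
After 0 picoseconds: (1.0000, 0.0000, 0.0000, 0.0000)
After 1 picosecond: (0.4000, 0.2500, 0.1500, 0.2000)
After 2 picoseconds: (0.2825, 0.2500, 0.2350, 0.2325)
After 3 picoseconds: (0.2574, 0.2510, 0.2559, 0.2358)
P(in state I after 3 picoseconds) = 0.2510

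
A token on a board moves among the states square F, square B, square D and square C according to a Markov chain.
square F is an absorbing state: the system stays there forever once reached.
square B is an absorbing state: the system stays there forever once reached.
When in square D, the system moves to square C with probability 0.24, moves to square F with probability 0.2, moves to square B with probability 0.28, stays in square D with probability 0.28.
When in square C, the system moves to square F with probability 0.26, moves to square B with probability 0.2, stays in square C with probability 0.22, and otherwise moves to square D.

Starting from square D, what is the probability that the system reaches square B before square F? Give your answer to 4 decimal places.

0.5495

Let h(s) be the probability of absorption at square B starting from transient state s. Then h(square B) = 1 and h(square F) = 0. By first-step analysis:
h(square D) = 0.2·0 + 0.28·1 + 0.28·h(square D) + 0.24·h(square C)
h(square C) = 0.26·0 + 0.2·1 + 0.32·h(square D) + 0.22·h(square C)
Solving: h(square D) = 0.5495, h(square C) = 0.4818.
Starting from square D, the probability is 0.5495.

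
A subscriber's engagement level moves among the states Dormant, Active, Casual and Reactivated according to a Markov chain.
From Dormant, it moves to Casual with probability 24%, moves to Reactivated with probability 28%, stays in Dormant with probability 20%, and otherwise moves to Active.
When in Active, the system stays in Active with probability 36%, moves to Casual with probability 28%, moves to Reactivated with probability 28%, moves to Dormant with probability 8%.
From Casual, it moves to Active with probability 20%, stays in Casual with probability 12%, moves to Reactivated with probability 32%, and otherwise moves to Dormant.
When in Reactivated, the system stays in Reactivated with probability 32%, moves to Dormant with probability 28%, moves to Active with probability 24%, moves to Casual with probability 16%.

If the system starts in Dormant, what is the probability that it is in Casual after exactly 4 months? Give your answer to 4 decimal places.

0.2026

Propagate the distribution vector 4 months from Dormant.
After 0 months: (1.0000, 0.0000, 0.0000, 0.0000)
After 1 month: (0.2000, 0.2800, 0.2400, 0.2800)
After 2 months: (0.2272, 0.2720, 0.2000, 0.3008)
After 3 months: (0.2234, 0.2737, 0.2028, 0.3000)
After 4 months: (0.2236, 0.2737, 0.2026, 0.3001)
P(in Casual after 4 months) = 0.2026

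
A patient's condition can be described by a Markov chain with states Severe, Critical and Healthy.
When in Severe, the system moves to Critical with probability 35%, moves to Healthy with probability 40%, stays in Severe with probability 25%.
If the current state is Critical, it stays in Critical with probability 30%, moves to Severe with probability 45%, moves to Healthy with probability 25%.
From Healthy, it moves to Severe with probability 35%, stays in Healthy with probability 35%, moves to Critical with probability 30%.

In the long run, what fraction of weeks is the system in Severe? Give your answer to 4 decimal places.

Let the stationary distribution be π with π = πP and π_1 + π_2 + π_3 = 1.
π_1 = 0.25·π_1 + 0.45·π_2 + 0.35·π_3
π_2 = 0.35·π_1 + 0.3·π_2 + 0.3·π_3
Solving with the normalization constraint gives π = (0.3470, 0.3174, 0.3356).
So the stationary probability of Severe is 0.3470.

0.3470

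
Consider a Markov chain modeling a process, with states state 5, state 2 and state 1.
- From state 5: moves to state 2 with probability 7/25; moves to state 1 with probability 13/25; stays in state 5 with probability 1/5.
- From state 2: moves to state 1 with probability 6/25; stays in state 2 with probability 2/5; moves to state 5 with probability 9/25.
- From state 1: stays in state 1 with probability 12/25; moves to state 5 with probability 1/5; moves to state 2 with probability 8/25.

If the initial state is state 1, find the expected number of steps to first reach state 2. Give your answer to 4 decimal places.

3.2051

Let t(s) be the expected number of steps to first reach state 2 from state s, with t(state 2) = 0. Conditioning on the first step:
t(state 5) = 1 + 0.2·t(state 5) + 0.52·t(state 1)
t(state 1) = 1 + 0.2·t(state 5) + 0.48·t(state 1)
Solving: t(state 5) = 3.3333, t(state 1) = 3.2051.
Expected steps from state 1 to state 2: 3.2051.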